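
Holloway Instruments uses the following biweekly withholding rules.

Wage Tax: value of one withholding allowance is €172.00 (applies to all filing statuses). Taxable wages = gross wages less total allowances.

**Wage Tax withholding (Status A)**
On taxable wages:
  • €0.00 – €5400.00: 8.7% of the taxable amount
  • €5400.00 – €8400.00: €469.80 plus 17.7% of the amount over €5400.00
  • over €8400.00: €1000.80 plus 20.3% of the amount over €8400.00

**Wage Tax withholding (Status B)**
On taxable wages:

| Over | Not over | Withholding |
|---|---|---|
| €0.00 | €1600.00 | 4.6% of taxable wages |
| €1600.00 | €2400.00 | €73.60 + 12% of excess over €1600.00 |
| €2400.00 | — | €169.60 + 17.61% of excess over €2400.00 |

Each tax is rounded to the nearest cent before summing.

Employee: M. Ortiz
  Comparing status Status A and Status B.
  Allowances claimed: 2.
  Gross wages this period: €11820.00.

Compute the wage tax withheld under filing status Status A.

€1625.23

Wage Tax (Status A): taxable = €11820.00 − 2×€172.00 = €11476.00
  €1000.80 + 20.3% × (€11476.00 − €8400.00) = €1000.80 + 20.3% × €3076.00 = €1625.23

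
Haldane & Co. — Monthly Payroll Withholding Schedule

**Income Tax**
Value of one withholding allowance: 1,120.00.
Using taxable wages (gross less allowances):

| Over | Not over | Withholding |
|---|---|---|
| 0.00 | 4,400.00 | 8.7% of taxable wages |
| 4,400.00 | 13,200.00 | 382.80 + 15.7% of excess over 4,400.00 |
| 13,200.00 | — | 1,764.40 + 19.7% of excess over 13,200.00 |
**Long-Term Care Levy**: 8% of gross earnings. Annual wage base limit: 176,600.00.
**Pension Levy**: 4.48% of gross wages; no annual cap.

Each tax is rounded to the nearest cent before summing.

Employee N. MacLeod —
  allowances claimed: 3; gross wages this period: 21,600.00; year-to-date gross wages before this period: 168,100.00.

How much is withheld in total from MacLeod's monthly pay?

4,404.96

Income Tax: taxable = 21,600.00 − 3×1,120.00 = 18,240.00
  1,764.40 + 19.7% × (18,240.00 − 13,200.00) = 1,764.40 + 19.7% × 5,040.00 = 2,757.28
Long-Term Care Levy: cap 176,600.00 − YTD 168,100.00 = 8,500.00 subject; 8% × 8,500.00 = 680.00
Pension Levy: 4.48% × 21,600.00 = 967.68
Total: 2,757.28 + 680.00 + 967.68 = 4,404.96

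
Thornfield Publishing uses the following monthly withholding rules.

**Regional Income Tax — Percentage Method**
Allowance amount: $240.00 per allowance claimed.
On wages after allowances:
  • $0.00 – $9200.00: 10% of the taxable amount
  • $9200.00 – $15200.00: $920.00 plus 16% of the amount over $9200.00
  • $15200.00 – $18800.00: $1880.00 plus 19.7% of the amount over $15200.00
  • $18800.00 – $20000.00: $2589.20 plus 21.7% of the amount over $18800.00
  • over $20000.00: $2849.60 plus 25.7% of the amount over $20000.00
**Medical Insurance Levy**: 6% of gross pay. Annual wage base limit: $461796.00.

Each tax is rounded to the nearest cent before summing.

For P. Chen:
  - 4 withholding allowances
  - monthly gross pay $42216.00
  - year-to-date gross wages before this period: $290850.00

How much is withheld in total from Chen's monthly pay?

Regional Income Tax: taxable = $42216.00 − 4×$240.00 = $41256.00
  $2849.60 + 25.7% × ($41256.00 − $20000.00) = $2849.60 + 25.7% × $21256.00 = $8312.39
Medical Insurance Levy: 6% × $42216.00 = $2532.96
Total: $8312.39 + $2532.96 = $10845.35

$10845.35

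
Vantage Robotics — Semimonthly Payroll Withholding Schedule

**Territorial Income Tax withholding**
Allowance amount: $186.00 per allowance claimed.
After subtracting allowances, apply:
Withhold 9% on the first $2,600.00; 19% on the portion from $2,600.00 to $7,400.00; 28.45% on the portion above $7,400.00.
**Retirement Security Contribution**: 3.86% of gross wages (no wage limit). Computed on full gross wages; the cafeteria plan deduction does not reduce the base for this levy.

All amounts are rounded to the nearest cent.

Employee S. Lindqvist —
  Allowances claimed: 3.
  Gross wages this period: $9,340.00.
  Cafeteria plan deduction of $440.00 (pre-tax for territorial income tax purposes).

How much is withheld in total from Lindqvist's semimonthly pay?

Territorial Income Tax: taxable = $9,340.00 − $440.00 − 3×$186.00 = $8,342.00
  $1,146.00 + 28.45% × ($8,342.00 − $7,400.00) = $1,146.00 + 28.45% × $942.00 = $1,414.00
Retirement Security Contribution: 3.86% × $9,340.00 = $360.52
Total: $1,414.00 + $360.52 = $1,774.52

$1,774.52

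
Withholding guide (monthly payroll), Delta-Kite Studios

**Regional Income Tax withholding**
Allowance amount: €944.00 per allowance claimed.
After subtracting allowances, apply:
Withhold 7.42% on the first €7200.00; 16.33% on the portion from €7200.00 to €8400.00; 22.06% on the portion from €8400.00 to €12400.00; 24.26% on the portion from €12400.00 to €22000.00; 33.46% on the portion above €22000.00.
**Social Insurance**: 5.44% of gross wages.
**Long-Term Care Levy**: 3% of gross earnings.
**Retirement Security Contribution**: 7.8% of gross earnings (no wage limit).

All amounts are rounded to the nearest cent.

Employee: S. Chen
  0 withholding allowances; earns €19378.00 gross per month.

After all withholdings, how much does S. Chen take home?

Regional Income Tax: taxable = €19378.00
  €1612.60 + 24.26% × (€19378.00 − €12400.00) = €1612.60 + 24.26% × €6978.00 = €3305.46
Social Insurance: 5.44% × €19378.00 = €1054.16
Long-Term Care Levy: 3% × €19378.00 = €581.34
Retirement Security Contribution: 7.8% × €19378.00 = €1511.48
Total withheld: €3305.46 + €1054.16 + €581.34 + €1511.48 = €6452.44
Net pay: €19378.00 − €6452.44 = €12925.56

€12925.56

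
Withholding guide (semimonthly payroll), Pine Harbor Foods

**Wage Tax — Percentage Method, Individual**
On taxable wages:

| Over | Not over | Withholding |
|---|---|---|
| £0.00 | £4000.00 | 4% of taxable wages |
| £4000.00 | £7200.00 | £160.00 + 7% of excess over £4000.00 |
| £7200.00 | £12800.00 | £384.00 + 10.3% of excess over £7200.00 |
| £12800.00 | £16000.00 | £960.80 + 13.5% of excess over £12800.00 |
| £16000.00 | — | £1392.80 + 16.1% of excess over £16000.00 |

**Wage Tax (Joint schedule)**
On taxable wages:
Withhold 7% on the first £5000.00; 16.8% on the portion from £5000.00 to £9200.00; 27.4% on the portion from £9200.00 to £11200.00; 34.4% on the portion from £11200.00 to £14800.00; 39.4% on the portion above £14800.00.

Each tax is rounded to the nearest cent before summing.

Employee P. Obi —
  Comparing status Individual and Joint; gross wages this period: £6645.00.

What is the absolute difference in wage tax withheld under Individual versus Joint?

Wage Tax (Individual): taxable = £6645.00
  £160.00 + 7% × (£6645.00 − £4000.00) = £160.00 + 7% × £2645.00 = £345.15
Wage Tax (Joint): taxable = £6645.00
  £350.00 + 16.8% × (£6645.00 − £5000.00) = £350.00 + 16.8% × £1645.00 = £626.36
Difference: |£345.15 − £626.36| = £281.21 (higher under Joint)

£281.21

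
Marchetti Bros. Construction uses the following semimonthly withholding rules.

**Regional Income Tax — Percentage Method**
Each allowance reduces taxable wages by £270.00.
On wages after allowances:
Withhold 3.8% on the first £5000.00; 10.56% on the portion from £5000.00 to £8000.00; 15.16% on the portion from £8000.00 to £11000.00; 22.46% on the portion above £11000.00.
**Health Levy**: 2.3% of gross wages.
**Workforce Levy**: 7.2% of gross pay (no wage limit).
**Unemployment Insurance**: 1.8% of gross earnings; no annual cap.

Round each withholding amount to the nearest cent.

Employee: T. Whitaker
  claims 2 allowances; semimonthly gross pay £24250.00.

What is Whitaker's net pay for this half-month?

£17693.48

Regional Income Tax: taxable = £24250.00 − 2×£270.00 = £23710.00
  £961.60 + 22.46% × (£23710.00 − £11000.00) = £961.60 + 22.46% × £12710.00 = £3816.27
Health Levy: 2.3% × £24250.00 = £557.75
Workforce Levy: 7.2% × £24250.00 = £1746.00
Unemployment Insurance: 1.8% × £24250.00 = £436.50
Total withheld: £3816.27 + £557.75 + £1746.00 + £436.50 = £6556.52
Net pay: £24250.00 − £6556.52 = £17693.48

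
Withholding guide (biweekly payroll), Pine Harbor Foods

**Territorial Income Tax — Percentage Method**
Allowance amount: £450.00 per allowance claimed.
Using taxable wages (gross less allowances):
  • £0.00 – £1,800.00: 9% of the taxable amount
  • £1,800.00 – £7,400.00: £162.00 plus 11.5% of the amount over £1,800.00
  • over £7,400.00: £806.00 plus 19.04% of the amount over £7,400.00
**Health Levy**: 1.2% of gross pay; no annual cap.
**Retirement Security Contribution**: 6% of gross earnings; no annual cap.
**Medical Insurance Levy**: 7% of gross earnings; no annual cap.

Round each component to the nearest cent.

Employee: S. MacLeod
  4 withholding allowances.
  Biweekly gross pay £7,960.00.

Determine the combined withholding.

Territorial Income Tax: taxable = £7,960.00 − 4×£450.00 = £6,160.00
  £162.00 + 11.5% × (£6,160.00 − £1,800.00) = £162.00 + 11.5% × £4,360.00 = £663.40
Health Levy: 1.2% × £7,960.00 = £95.52
Retirement Security Contribution: 6% × £7,960.00 = £477.60
Medical Insurance Levy: 7% × £7,960.00 = £557.20
Total: £663.40 + £95.52 + £477.60 + £557.20 = £1,793.72

£1,793.72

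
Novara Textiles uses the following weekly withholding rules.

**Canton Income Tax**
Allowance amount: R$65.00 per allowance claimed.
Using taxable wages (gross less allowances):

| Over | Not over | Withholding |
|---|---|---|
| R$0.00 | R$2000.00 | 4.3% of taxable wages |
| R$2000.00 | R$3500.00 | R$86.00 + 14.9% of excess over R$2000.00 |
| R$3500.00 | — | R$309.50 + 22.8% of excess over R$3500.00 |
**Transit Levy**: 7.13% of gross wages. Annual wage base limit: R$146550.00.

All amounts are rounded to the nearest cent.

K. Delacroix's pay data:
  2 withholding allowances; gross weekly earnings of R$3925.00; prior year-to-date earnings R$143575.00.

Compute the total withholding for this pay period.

Canton Income Tax: taxable = R$3925.00 − 2×R$65.00 = R$3795.00
  R$309.50 + 22.8% × (R$3795.00 − R$3500.00) = R$309.50 + 22.8% × R$295.00 = R$376.76
Transit Levy: cap R$146550.00 − YTD R$143575.00 = R$2975.00 subject; 7.13% × R$2975.00 = R$212.12
Total: R$376.76 + R$212.12 = R$588.88

R$588.88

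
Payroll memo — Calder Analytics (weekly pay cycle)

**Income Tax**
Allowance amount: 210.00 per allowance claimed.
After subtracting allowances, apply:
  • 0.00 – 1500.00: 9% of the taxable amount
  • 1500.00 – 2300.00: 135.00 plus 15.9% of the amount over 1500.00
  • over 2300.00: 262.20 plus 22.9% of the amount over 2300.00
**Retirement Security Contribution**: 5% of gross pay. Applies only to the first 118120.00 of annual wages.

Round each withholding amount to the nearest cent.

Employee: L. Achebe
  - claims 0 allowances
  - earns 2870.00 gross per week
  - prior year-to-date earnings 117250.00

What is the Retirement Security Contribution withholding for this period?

43.50

Retirement Security Contribution: cap 118120.00 − YTD 117250.00 = 870.00 subject; 5% × 870.00 = 43.50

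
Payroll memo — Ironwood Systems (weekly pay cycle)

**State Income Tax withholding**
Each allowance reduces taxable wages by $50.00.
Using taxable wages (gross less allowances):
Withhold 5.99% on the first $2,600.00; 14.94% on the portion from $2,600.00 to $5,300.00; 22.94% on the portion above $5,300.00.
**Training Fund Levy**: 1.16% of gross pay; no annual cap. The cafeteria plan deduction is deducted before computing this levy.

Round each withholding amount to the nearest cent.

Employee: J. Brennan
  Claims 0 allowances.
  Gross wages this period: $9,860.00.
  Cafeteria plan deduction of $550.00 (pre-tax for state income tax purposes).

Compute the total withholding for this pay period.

State Income Tax: taxable = $9,860.00 − $550.00 = $9,310.00
  $559.12 + 22.94% × ($9,310.00 − $5,300.00) = $559.12 + 22.94% × $4,010.00 = $1,479.01
Training Fund Levy: 1.16% × $9,310.00 = $108.00
Total: $1,479.01 + $108.00 = $1,587.01

$1,587.01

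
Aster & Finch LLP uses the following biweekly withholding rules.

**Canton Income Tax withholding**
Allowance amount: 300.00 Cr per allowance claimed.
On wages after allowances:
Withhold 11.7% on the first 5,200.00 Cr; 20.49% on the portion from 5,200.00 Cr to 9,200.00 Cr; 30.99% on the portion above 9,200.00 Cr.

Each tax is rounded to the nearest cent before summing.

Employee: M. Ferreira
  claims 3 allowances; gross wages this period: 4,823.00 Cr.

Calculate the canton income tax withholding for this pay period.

458.99 Cr

Canton Income Tax: taxable = 4,823.00 Cr − 3×300.00 Cr = 3,923.00 Cr
  11.7% × 3,923.00 Cr = 458.99 Cr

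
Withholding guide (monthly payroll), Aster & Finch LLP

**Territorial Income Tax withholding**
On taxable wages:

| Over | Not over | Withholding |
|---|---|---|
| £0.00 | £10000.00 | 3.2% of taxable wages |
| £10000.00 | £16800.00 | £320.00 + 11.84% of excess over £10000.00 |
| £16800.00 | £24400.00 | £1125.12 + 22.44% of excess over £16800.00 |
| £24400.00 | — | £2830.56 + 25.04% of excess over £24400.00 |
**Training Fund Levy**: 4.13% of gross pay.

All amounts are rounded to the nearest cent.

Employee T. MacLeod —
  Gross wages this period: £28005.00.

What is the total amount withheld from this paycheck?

Territorial Income Tax: taxable = £28005.00
  £2830.56 + 25.04% × (£28005.00 − £24400.00) = £2830.56 + 25.04% × £3605.00 = £3733.25
Training Fund Levy: 4.13% × £28005.00 = £1156.61
Total: £3733.25 + £1156.61 = £4889.86

£4889.86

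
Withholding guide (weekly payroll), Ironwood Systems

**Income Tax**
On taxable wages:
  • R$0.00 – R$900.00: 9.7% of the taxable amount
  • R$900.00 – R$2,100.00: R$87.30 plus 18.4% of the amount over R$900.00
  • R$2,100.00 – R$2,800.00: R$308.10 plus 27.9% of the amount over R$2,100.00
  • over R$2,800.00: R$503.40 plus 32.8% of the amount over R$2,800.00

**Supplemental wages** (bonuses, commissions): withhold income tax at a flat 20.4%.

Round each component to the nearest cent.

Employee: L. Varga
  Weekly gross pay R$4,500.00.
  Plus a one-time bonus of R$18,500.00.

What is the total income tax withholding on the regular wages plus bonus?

Income Tax: taxable = R$4,500.00
  R$503.40 + 32.8% × (R$4,500.00 − R$2,800.00) = R$503.40 + 32.8% × R$1,700.00 = R$1,061.00
Supplemental (20.4% flat on bonus): 20.4% × R$18,500.00 = R$3,774.00
Total income tax: R$1,061.00 + R$3,774.00 = R$4,835.00

R$4,835.00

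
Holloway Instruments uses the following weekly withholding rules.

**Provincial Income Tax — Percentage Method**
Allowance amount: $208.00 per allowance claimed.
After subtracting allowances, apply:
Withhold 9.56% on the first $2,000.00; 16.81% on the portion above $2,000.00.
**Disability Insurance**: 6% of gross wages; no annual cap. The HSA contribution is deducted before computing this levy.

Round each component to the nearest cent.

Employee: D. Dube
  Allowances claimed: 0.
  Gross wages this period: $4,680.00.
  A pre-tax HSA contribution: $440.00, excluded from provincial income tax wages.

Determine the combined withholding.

$822.14

Provincial Income Tax: taxable = $4,680.00 − $440.00 = $4,240.00
  $191.20 + 16.81% × ($4,240.00 − $2,000.00) = $191.20 + 16.81% × $2,240.00 = $567.74
Disability Insurance: 6% × $4,240.00 = $254.40
Total: $567.74 + $254.40 = $822.14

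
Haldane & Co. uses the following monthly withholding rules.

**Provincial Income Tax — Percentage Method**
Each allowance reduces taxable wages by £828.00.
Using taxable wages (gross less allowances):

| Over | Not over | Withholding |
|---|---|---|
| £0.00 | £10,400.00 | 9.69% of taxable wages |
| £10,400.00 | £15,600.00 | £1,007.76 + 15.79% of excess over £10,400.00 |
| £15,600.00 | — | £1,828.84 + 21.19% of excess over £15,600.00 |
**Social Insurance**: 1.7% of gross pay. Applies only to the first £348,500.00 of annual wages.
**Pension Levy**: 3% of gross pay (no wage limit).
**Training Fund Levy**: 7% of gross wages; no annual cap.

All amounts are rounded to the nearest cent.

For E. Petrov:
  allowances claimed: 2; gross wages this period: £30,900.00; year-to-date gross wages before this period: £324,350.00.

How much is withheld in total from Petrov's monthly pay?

£8,220.55

Provincial Income Tax: taxable = £30,900.00 − 2×£828.00 = £29,244.00
  £1,828.84 + 21.19% × (£29,244.00 − £15,600.00) = £1,828.84 + 21.19% × £13,644.00 = £4,720.00
Social Insurance: cap £348,500.00 − YTD £324,350.00 = £24,150.00 subject; 1.7% × £24,150.00 = £410.55
Pension Levy: 3% × £30,900.00 = £927.00
Training Fund Levy: 7% × £30,900.00 = £2,163.00
Total: £4,720.00 + £410.55 + £927.00 + £2,163.00 = £8,220.55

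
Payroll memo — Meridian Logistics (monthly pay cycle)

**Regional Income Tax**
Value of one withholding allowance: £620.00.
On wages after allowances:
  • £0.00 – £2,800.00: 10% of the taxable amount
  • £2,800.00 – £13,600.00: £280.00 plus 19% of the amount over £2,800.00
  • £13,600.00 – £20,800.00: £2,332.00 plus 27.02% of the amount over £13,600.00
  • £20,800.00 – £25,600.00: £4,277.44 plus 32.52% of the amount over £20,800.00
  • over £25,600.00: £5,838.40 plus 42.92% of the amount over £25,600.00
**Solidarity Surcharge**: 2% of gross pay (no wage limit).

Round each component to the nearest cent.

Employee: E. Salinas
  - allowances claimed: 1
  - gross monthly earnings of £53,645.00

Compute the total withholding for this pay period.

£18,682.11

Regional Income Tax: taxable = £53,645.00 − 1×£620.00 = £53,025.00
  £5,838.40 + 42.92% × (£53,025.00 − £25,600.00) = £5,838.40 + 42.92% × £27,425.00 = £17,609.21
Solidarity Surcharge: 2% × £53,645.00 = £1,072.90
Total: £17,609.21 + £1,072.90 = £18,682.11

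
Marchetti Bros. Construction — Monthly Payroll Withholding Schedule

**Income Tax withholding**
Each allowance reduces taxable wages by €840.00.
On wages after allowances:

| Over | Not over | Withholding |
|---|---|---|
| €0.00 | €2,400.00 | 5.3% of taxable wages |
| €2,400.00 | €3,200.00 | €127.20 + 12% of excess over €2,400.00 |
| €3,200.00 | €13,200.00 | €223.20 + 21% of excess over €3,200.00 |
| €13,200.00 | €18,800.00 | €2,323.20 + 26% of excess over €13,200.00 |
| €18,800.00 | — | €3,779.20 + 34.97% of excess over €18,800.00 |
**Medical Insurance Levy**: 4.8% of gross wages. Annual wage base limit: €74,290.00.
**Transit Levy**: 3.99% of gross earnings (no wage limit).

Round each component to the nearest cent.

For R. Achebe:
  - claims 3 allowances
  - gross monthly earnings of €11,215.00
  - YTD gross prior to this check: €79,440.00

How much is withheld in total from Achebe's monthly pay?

€1,824.63

Income Tax: taxable = €11,215.00 − 3×€840.00 = €8,695.00
  €223.20 + 21% × (€8,695.00 − €3,200.00) = €223.20 + 21% × €5,495.00 = €1,377.15
Medical Insurance Levy: YTD €79,440.00 ≥ cap €74,290.00 → €0.00
Transit Levy: 3.99% × €11,215.00 = €447.48
Total: €1,377.15 + €0.00 + €447.48 = €1,824.63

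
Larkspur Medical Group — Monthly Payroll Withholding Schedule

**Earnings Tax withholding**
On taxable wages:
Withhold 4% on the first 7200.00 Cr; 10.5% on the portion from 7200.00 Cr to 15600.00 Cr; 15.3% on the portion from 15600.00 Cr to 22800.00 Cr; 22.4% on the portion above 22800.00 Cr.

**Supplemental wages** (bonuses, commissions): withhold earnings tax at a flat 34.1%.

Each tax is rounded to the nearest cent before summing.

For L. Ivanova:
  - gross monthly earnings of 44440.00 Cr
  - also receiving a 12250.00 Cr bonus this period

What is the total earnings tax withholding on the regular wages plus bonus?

Earnings Tax: taxable = 44440.00 Cr
  2271.60 Cr + 22.4% × (44440.00 Cr − 22800.00 Cr) = 2271.60 Cr + 22.4% × 21640.00 Cr = 7118.96 Cr
Supplemental (34.1% flat on bonus): 34.1% × 12250.00 Cr = 4177.25 Cr
Total earnings tax: 7118.96 Cr + 4177.25 Cr = 11296.21 Cr

11296.21 Cr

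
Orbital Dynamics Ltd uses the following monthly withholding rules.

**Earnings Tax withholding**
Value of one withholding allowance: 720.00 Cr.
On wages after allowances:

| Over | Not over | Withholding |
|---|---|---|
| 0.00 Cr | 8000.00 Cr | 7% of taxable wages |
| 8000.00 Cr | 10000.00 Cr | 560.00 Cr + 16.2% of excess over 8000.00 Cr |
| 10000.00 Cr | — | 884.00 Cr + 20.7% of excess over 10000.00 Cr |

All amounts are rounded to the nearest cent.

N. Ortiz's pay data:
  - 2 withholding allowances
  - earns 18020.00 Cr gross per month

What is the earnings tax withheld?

2246.06 Cr

Earnings Tax: taxable = 18020.00 Cr − 2×720.00 Cr = 16580.00 Cr
  884.00 Cr + 20.7% × (16580.00 Cr − 10000.00 Cr) = 884.00 Cr + 20.7% × 6580.00 Cr = 2246.06 Cr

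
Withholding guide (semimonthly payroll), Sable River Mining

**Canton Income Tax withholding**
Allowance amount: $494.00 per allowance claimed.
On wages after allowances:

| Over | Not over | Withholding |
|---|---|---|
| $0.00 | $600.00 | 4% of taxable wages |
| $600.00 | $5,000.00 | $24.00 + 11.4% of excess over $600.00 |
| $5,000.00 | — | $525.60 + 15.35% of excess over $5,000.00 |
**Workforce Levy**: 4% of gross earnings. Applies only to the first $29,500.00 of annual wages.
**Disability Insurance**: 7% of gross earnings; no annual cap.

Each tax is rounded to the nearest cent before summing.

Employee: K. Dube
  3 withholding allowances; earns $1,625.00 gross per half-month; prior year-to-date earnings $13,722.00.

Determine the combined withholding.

Canton Income Tax: taxable = $1,625.00 − 3×$494.00 = $143.00
  4% × $143.00 = $5.72
Workforce Levy: 4% × $1,625.00 = $65.00
Disability Insurance: 7% × $1,625.00 = $113.75
Total: $5.72 + $65.00 + $113.75 = $184.47

$184.47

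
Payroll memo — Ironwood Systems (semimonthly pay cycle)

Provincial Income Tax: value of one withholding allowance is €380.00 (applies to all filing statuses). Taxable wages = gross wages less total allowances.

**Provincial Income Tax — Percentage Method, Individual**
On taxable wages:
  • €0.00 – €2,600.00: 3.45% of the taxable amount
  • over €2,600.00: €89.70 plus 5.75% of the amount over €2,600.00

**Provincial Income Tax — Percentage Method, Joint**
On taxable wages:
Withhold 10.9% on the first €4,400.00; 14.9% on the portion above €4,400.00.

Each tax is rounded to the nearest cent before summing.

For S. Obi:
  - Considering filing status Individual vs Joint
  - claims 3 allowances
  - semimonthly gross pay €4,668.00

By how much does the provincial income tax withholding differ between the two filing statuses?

€241.49

Provincial Income Tax (Individual): taxable = €4,668.00 − 3×€380.00 = €3,528.00
  €89.70 + 5.75% × (€3,528.00 − €2,600.00) = €89.70 + 5.75% × €928.00 = €143.06
Provincial Income Tax (Joint): taxable = €4,668.00 − 3×€380.00 = €3,528.00
  10.9% × €3,528.00 = €384.55
Difference: |€143.06 − €384.55| = €241.49 (higher under Joint)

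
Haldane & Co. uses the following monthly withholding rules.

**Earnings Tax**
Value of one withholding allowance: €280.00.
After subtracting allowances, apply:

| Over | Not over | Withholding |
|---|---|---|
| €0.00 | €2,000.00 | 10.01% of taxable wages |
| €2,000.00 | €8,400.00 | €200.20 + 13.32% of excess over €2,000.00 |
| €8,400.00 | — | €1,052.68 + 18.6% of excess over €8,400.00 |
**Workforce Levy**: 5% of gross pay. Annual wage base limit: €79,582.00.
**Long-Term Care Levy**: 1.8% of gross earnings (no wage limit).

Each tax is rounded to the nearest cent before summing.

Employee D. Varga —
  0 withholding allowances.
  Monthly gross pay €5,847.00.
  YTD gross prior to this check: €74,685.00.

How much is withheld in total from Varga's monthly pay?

Earnings Tax: taxable = €5,847.00
  €200.20 + 13.32% × (€5,847.00 − €2,000.00) = €200.20 + 13.32% × €3,847.00 = €712.62
Workforce Levy: cap €79,582.00 − YTD €74,685.00 = €4,897.00 subject; 5% × €4,897.00 = €244.85
Long-Term Care Levy: 1.8% × €5,847.00 = €105.25
Total: €712.62 + €244.85 + €105.25 = €1,062.72

€1,062.72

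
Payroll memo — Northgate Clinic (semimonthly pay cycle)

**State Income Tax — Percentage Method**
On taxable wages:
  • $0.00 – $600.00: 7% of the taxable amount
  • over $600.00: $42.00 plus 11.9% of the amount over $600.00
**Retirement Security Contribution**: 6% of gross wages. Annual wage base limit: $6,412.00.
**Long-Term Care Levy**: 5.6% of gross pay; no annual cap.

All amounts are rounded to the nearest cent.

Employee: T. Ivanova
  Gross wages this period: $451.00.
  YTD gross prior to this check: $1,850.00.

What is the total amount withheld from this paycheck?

State Income Tax: taxable = $451.00
  7% × $451.00 = $31.57
Retirement Security Contribution: 6% × $451.00 = $27.06
Long-Term Care Levy: 5.6% × $451.00 = $25.26
Total: $31.57 + $27.06 + $25.26 = $83.89

$83.89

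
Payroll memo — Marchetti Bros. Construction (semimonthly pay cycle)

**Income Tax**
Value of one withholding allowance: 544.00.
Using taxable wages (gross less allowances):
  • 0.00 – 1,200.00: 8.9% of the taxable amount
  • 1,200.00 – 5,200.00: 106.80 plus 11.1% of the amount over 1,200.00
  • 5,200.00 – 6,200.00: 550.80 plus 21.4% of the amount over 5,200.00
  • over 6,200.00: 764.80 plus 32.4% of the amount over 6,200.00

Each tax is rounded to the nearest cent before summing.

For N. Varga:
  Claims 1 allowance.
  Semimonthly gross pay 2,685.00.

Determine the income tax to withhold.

211.25

Income Tax: taxable = 2,685.00 − 1×544.00 = 2,141.00
  106.80 + 11.1% × (2,141.00 − 1,200.00) = 106.80 + 11.1% × 941.00 = 211.25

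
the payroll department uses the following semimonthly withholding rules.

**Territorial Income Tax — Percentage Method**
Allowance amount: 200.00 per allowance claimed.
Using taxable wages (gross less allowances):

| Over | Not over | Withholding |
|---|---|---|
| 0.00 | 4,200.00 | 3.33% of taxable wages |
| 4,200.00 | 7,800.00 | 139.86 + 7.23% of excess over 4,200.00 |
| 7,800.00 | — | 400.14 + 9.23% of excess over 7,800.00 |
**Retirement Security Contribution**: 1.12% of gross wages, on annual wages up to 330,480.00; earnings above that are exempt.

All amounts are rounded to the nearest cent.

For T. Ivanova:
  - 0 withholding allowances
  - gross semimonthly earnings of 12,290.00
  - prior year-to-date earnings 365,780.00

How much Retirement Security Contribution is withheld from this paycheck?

Retirement Security Contribution: YTD 365,780.00 ≥ cap 330,480.00 → 0.00

0.00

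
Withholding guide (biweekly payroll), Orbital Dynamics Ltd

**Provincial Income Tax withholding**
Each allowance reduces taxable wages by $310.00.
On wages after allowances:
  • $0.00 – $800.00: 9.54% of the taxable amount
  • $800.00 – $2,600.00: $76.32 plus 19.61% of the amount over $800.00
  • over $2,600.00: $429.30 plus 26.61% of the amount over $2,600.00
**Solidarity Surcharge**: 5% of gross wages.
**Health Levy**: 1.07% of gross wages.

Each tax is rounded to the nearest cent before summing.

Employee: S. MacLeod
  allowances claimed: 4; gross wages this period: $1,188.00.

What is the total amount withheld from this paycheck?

Provincial Income Tax: taxable = $1,188.00 − 4×$310.00 = $-52.00
  Taxable ≤ 0 → $0.00
Solidarity Surcharge: 5% × $1,188.00 = $59.40
Health Levy: 1.07% × $1,188.00 = $12.71
Total: $0.00 + $59.40 + $12.71 = $72.11

$72.11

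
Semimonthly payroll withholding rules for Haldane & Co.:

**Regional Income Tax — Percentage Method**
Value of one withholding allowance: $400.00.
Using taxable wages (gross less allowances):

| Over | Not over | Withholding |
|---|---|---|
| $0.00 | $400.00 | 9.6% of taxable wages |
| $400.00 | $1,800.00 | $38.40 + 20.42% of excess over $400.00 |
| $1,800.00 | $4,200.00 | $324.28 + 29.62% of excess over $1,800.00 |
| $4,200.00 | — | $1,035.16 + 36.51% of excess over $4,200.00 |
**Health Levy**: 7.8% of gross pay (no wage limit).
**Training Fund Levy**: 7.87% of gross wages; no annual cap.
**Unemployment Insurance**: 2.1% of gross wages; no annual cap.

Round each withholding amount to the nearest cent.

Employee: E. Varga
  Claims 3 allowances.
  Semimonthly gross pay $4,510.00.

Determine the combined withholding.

Regional Income Tax: taxable = $4,510.00 − 3×$400.00 = $3,310.00
  $324.28 + 29.62% × ($3,310.00 − $1,800.00) = $324.28 + 29.62% × $1,510.00 = $771.54
Health Levy: 7.8% × $4,510.00 = $351.78
Training Fund Levy: 7.87% × $4,510.00 = $354.94
Unemployment Insurance: 2.1% × $4,510.00 = $94.71
Total: $771.54 + $351.78 + $354.94 + $94.71 = $1,572.97

$1,572.97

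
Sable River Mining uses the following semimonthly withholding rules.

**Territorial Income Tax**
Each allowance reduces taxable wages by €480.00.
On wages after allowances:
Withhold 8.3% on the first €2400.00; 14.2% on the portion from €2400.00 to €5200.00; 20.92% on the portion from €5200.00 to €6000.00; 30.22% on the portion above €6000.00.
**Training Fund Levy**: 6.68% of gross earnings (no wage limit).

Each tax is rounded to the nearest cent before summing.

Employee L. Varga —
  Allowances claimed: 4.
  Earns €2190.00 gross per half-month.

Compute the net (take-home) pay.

Territorial Income Tax: taxable = €2190.00 − 4×€480.00 = €270.00
  8.3% × €270.00 = €22.41
Training Fund Levy: 6.68% × €2190.00 = €146.29
Total withheld: €22.41 + €146.29 = €168.70
Net pay: €2190.00 − €168.70 = €2021.30

€2021.30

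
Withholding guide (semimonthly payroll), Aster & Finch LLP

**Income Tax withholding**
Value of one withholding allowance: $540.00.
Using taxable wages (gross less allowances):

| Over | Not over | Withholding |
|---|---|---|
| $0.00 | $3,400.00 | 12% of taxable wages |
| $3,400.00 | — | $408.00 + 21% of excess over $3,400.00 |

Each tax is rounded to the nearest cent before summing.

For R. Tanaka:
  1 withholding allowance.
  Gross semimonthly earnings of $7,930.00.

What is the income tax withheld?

$1,245.90

Income Tax: taxable = $7,930.00 − 1×$540.00 = $7,390.00
  $408.00 + 21% × ($7,390.00 − $3,400.00) = $408.00 + 21% × $3,990.00 = $1,245.90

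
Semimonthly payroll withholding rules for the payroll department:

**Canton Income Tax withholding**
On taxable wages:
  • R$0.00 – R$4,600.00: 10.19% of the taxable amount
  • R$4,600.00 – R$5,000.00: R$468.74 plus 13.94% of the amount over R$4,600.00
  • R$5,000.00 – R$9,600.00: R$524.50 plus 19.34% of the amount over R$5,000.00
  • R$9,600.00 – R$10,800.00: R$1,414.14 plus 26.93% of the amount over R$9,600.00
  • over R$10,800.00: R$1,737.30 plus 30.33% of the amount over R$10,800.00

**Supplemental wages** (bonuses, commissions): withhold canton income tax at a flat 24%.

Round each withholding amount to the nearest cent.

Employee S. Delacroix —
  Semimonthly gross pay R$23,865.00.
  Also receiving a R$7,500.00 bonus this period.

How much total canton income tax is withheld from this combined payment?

Canton Income Tax: taxable = R$23,865.00
  R$1,737.30 + 30.33% × (R$23,865.00 − R$10,800.00) = R$1,737.30 + 30.33% × R$13,065.00 = R$5,699.91
Supplemental (24% flat on bonus): 24% × R$7,500.00 = R$1,800.00
Total canton income tax: R$5,699.91 + R$1,800.00 = R$7,499.91

R$7,499.91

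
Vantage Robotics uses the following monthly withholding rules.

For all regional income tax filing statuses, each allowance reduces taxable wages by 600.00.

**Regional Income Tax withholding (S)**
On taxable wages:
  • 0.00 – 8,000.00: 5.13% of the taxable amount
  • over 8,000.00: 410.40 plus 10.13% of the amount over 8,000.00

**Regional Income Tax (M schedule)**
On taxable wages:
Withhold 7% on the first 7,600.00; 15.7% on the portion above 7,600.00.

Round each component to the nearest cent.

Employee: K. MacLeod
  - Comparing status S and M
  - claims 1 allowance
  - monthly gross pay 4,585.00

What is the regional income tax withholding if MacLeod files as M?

Regional Income Tax (M): taxable = 4,585.00 − 1×600.00 = 3,985.00
  7% × 3,985.00 = 278.95

278.95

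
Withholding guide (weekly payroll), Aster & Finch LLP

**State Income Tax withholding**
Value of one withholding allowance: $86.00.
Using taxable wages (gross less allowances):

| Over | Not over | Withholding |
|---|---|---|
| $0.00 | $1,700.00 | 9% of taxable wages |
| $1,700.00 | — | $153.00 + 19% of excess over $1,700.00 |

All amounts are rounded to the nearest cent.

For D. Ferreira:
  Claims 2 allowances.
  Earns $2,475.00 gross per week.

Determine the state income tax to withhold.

State Income Tax: taxable = $2,475.00 − 2×$86.00 = $2,303.00
  $153.00 + 19% × ($2,303.00 − $1,700.00) = $153.00 + 19% × $603.00 = $267.57

$267.57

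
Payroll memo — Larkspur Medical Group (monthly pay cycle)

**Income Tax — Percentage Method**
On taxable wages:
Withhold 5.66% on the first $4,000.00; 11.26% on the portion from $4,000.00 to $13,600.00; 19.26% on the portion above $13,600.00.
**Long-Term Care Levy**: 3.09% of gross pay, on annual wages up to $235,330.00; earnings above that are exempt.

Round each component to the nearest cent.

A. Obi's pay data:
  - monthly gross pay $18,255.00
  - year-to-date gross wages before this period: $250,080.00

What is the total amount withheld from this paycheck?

Income Tax: taxable = $18,255.00
  $1,307.36 + 19.26% × ($18,255.00 − $13,600.00) = $1,307.36 + 19.26% × $4,655.00 = $2,203.91
Long-Term Care Levy: YTD $250,080.00 ≥ cap $235,330.00 → $0.00
Total: $2,203.91 + $0.00 = $2,203.91

$2,203.91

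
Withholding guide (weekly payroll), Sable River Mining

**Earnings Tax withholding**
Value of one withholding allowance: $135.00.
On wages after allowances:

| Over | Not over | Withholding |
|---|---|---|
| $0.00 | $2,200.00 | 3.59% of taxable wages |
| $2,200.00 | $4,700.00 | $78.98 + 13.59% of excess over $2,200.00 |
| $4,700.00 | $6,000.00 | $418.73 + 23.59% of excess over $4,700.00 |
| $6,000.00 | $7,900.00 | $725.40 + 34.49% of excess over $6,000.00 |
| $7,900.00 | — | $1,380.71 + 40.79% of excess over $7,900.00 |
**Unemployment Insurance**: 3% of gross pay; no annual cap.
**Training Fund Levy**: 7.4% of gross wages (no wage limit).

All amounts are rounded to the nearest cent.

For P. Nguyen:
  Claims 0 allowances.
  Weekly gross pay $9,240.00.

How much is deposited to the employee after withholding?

$6,351.74

Earnings Tax: taxable = $9,240.00
  $1,380.71 + 40.79% × ($9,240.00 − $7,900.00) = $1,380.71 + 40.79% × $1,340.00 = $1,927.30
Unemployment Insurance: 3% × $9,240.00 = $277.20
Training Fund Levy: 7.4% × $9,240.00 = $683.76
Total withheld: $1,927.30 + $277.20 + $683.76 = $2,888.26
Net pay: $9,240.00 − $2,888.26 = $6,351.74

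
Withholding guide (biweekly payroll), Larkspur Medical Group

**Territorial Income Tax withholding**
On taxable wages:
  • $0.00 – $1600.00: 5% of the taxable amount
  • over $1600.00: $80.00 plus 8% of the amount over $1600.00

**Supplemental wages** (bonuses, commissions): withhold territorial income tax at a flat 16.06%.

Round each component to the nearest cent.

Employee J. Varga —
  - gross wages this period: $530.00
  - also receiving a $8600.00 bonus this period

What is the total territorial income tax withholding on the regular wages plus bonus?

$1407.66

Territorial Income Tax: taxable = $530.00
  5% × $530.00 = $26.50
Supplemental (16.06% flat on bonus): 16.06% × $8600.00 = $1381.16
Total territorial income tax: $26.50 + $1381.16 = $1407.66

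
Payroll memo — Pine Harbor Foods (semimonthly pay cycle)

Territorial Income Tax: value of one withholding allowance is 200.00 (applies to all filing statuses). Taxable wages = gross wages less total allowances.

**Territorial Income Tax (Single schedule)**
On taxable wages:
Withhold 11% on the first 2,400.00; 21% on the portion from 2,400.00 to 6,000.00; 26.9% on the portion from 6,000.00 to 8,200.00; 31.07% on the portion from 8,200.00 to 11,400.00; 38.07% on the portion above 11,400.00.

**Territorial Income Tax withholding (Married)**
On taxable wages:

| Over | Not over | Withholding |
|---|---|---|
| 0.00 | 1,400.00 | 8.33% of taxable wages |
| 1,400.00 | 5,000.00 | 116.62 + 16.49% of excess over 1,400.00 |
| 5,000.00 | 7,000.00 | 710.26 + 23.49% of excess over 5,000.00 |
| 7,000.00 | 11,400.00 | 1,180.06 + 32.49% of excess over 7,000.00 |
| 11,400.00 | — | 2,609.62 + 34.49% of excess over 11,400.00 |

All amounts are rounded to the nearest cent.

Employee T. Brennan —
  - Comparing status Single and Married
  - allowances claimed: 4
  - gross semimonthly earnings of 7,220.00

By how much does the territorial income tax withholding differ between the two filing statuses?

Territorial Income Tax (Single): taxable = 7,220.00 − 4×200.00 = 6,420.00
  1,020.00 + 26.9% × (6,420.00 − 6,000.00) = 1,020.00 + 26.9% × 420.00 = 1,132.98
Territorial Income Tax (Married): taxable = 7,220.00 − 4×200.00 = 6,420.00
  710.26 + 23.49% × (6,420.00 − 5,000.00) = 710.26 + 23.49% × 1,420.00 = 1,043.82
Difference: |1,132.98 − 1,043.82| = 89.16 (higher under Single)

89.16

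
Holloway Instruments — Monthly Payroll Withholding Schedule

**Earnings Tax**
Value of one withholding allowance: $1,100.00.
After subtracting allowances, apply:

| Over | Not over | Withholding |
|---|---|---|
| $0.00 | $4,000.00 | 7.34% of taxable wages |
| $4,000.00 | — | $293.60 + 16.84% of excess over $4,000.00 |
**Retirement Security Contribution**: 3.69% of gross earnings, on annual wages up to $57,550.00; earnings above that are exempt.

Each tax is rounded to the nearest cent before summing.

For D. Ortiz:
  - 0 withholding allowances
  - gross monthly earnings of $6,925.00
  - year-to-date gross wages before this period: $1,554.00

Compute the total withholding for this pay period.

Earnings Tax: taxable = $6,925.00
  $293.60 + 16.84% × ($6,925.00 − $4,000.00) = $293.60 + 16.84% × $2,925.00 = $786.17
Retirement Security Contribution: 3.69% × $6,925.00 = $255.53
Total: $786.17 + $255.53 = $1,041.70

$1,041.70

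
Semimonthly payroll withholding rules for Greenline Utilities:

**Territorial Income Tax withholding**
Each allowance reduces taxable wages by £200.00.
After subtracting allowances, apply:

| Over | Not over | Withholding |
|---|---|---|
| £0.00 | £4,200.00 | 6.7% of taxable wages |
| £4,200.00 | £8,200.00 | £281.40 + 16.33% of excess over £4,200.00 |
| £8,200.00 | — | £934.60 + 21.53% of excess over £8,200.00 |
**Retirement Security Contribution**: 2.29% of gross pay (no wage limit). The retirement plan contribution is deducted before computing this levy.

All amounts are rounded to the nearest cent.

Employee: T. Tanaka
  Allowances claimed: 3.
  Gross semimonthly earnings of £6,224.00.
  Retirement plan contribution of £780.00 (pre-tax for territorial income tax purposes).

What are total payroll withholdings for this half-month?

Territorial Income Tax: taxable = £6,224.00 − £780.00 − 3×£200.00 = £4,844.00
  £281.40 + 16.33% × (£4,844.00 − £4,200.00) = £281.40 + 16.33% × £644.00 = £386.57
Retirement Security Contribution: 2.29% × £5,444.00 = £124.67
Total: £386.57 + £124.67 = £511.24

£511.24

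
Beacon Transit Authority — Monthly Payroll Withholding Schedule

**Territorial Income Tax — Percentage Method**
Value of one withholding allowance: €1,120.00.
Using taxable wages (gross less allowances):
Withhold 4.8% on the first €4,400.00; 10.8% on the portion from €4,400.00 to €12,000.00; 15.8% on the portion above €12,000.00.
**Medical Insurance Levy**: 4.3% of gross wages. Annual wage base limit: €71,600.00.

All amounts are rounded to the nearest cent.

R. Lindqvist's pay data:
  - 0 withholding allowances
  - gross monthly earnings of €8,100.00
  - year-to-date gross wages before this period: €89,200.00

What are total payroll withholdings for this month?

Territorial Income Tax: taxable = €8,100.00
  €211.20 + 10.8% × (€8,100.00 − €4,400.00) = €211.20 + 10.8% × €3,700.00 = €610.80
Medical Insurance Levy: YTD €89,200.00 ≥ cap €71,600.00 → €0.00
Total: €610.80 + €0.00 = €610.80

€610.80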